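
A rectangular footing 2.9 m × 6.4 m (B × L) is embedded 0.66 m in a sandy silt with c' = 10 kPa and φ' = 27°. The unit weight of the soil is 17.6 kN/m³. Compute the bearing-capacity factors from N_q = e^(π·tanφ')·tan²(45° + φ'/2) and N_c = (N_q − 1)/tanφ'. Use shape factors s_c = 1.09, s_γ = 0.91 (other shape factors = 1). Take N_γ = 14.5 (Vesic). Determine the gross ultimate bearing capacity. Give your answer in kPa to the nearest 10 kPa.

tan27° = 0.5095, so N_q = e^(π×0.5095)·tan²(58.5°) = 4.957 × 2.663 = 13.2.
N_c = (13.2 − 1)/tan27° = 23.94.
Effective surcharge at the founding depth q = γ·D_f = 17.6 × 0.66 = 11.616 kPa.
q_ult = c·N_c·s_c + q·N_q + 0.5·γ·B·N_γ·s_γ
     = 10 × 23.942 × 1.09 + 11.616 × 13.199 + 0.5 × 17.6 × 2.9 × 14.5 × 0.91
     = 260.97 + 153.32 + 336.74 = 751.03 kPa.

q_ult ≈ 750 kPa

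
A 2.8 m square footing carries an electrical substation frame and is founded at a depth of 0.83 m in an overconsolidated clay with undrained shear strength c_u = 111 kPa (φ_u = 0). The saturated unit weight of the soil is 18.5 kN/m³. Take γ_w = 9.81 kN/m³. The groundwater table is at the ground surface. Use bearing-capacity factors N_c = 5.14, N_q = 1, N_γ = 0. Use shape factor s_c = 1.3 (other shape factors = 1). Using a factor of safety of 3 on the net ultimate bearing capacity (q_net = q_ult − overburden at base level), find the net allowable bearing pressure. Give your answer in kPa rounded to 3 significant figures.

γ' = 18.5 − 9.81 = 8.69 kN/m³ (submerged throughout). q = 8.69 × 0.83 = 7.2127 kPa.
c·N_c·s_c = 111 × 5.14 × 1.3 = 741.7 kPa
q·N_q = 7.2127 × 1 = 7.2127 kPa
q_ult = 741.7 + 7.2127 = 748.91 kPa.
q_net = 748.91 − 7.2127 = 741.7 kPa.
q_all(net) = 741.7 / 3 = 247.23 kPa.

q_all(net) ≈ 247 kPa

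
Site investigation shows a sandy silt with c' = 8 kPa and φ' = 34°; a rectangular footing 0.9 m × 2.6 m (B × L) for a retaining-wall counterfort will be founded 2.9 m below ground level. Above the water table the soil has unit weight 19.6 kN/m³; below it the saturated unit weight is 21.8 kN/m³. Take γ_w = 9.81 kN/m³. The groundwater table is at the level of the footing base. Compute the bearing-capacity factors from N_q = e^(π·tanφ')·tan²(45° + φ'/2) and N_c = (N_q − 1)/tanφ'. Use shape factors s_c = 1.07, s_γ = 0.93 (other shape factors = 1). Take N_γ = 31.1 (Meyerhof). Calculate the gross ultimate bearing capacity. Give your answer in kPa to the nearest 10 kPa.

tan34° = 0.6745, so N_q = e^(π×0.6745)·tan²(62°) = 8.323 × 3.537 = 29.44.
N_c = (29.44 − 1)/tan34° = 42.16.
Effective surcharge at the founding depth q = γ·D_f = 19.6 × 2.9 = 56.84 kPa.
The water table coincides with the base, so in the self-weight term γ → γ' = 11.99 kN/m³.
q_ult = c·N_c·s_c + q·N_q + 0.5·γ·B·N_γ·s_γ
     = 8 × 42.164 × 1.07 + 56.84 × 29.44 + 0.5 × 11.99 × 0.9 × 31.1 × 0.93
     = 360.92 + 1673.4 + 156.05 = 2190.3 kPa.

q_ult ≈ 2190 kPa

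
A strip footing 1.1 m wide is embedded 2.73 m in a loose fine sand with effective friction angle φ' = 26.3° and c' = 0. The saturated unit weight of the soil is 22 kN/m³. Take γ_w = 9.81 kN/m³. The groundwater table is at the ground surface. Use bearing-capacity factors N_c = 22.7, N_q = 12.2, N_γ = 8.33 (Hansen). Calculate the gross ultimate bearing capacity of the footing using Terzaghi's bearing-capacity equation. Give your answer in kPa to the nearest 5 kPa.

q_ult ≈ 460 kPa

With the water table at the surface the whole profile is submerged: γ' = 22 − 9.81 = 12.19 kN/m³, so q = γ'·D_f = 33.279 kPa; the same γ' applies in the ½γBN_γ term.
q_ult = q·N_q + 0.5·γ·B·N_γ
     = 33.279 × 12.2 + 0.5 × 12.19 × 1.1 × 8.33
     = 406 + 55.848 = 461.85 kPa.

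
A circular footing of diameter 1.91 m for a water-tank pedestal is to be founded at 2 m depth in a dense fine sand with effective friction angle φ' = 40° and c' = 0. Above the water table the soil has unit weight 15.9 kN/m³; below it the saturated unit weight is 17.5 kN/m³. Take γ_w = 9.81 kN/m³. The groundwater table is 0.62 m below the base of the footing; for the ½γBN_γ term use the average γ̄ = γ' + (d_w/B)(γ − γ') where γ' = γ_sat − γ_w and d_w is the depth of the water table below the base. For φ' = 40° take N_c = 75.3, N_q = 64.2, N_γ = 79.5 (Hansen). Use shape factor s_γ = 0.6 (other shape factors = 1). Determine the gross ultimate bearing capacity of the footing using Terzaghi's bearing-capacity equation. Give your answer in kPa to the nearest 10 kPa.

Overburden at base level: q = 15.9 × 2 = 31.8 kPa.
The water table is 0.62 m below the base (< B = 1.91 m), so the ½γBN_γ term uses γ̄ = γ' + (d_w/B)(γ − γ') = 7.69 + (0.62/1.91)(15.9 − 7.69) = 10.355 kN/m³.
Surcharge term q·N_q = 31.8 × 64.2 = 2041.6 kPa; self-weight term 0.5·γ·B·N_γ·s_γ = 0.5 × 10.355 × 1.91 × 79.5 × 0.6 = 471.71 kPa.
q_ult = 2041.6 + 471.71 = 2513.3 kPa.

q_ult ≈ 2510 kPa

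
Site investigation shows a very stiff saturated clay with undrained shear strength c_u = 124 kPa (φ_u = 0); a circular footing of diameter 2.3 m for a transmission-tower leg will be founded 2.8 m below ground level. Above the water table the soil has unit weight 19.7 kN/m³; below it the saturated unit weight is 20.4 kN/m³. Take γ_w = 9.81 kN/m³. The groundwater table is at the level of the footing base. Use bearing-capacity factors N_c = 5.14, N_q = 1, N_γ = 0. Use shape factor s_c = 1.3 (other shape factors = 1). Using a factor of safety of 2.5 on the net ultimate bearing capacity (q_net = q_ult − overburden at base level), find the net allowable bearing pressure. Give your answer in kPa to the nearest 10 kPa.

Effective surcharge at the founding depth q = γ·D_f = 19.7 × 2.8 = 55.16 kPa.
q_ult = c·N_c·s_c + q·N_q
     = 124 × 5.14 × 1.3 + 55.16 × 1
     = 828.57 + 55.16 = 883.73 kPa.
q_net = 883.73 − 55.16 = 828.57 kPa.
q_all(net) = 828.57 / 2.5 = 331.43 kPa.

q_all(net) ≈ 330 kPa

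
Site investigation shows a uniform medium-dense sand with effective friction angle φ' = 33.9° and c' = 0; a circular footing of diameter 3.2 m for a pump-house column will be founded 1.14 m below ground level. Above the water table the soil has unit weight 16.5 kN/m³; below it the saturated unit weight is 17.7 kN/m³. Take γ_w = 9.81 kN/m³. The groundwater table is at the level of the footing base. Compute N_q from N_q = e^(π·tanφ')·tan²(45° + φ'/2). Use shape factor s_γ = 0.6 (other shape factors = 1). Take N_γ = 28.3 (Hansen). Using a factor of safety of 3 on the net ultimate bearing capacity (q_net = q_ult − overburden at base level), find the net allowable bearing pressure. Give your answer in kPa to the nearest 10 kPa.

q_all(net) ≈ 250 kPa

N_q = e^(π·tan33.9°)·tan²(61.95°) = 29.08.
Effective surcharge at the founding depth q = γ·D_f = 16.5 × 1.14 = 18.81 kPa.
The water table coincides with the base, so in the self-weight term γ → γ' = 7.89 kN/m³.
q_ult = q·N_q + 0.5·γ·B·N_γ·s_γ
     = 18.81 × 29.083 + 0.5 × 7.89 × 3.2 × 28.3 × 0.6
     = 547.06 + 214.36 = 761.42 kPa.
q_net = 761.42 − 18.81 = 742.61 kPa.
q_all(net) = 742.61 / 3 = 247.54 kPa.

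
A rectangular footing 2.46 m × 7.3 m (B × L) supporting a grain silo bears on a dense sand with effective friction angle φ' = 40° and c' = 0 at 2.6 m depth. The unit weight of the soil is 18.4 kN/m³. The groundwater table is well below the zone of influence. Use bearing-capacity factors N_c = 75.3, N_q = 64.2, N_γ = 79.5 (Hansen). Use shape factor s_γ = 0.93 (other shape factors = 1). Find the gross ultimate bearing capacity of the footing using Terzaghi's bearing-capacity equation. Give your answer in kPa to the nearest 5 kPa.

q_ult ≈ 4745 kPa

Overburden at base level: q = 18.4 × 2.6 = 47.84 kPa.
Surcharge term q·N_q = 47.84 × 64.2 = 3071.3 kPa; self-weight term 0.5·γ·B·N_γ·s_γ = 0.5 × 18.4 × 2.46 × 79.5 × 0.93 = 1673.3 kPa.
q_ult = 3071.3 + 1673.3 = 4744.6 kPa.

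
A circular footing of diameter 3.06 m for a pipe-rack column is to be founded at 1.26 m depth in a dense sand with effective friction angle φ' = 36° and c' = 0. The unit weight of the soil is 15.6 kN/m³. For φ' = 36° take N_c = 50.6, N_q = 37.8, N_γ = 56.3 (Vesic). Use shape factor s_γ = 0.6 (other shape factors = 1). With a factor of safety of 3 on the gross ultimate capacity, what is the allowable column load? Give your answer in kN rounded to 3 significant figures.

P_all ≈ 3800 kN

Effective surcharge at the founding depth q = γ·D_f = 15.6 × 1.26 = 19.656 kPa.
q_ult = q·N_q + 0.5·γ·B·N_γ·s_γ
     = 19.656 × 37.8 + 0.5 × 15.6 × 3.06 × 56.3 × 0.6
     = 743 + 806.26 = 1549.3 kPa.
Gross allowable pressure q_all = 1549.3 / 3 = 516.42 kPa.
Footing area = 7.3542 m², so allowable column load = 516.42 × 7.3542 = 3797.9 kN.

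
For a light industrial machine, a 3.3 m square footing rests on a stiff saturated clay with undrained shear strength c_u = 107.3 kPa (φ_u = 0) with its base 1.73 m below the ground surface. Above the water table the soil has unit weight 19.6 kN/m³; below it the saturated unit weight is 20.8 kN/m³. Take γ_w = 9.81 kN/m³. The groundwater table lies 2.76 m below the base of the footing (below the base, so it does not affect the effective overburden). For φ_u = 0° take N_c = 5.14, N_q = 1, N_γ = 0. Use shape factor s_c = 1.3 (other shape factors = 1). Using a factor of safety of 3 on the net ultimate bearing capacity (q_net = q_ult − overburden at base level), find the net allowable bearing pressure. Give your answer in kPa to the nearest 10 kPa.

q_all(net) ≈ 240 kPa

Overburden at base level: q = 19.6 × 1.73 = 33.908 kPa.
Cohesion term c·N_c·s_c = 107.3 × 5.14 × 1.3 = 716.98 kPa; surcharge term q·N_q = 33.908 × 1 = 33.908 kPa.
q_ult = 716.98 + 33.908 = 750.89 kPa.
q_net = 750.89 − 33.908 = 716.98 kPa.
q_all(net) = 716.98 / 3 = 238.99 kPa.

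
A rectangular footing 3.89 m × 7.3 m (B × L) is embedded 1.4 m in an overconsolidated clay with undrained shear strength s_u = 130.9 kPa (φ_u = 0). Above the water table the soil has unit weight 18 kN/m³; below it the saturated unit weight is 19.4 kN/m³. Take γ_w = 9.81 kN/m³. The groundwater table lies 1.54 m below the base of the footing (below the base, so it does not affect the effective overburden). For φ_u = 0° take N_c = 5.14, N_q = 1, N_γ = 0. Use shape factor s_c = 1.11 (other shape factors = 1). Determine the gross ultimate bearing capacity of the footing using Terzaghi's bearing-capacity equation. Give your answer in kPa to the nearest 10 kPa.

q_ult ≈ 770 kPa

Effective surcharge at the founding depth q = γ·D_f = 18 × 1.4 = 25.2 kPa.
q_ult = c·N_c·s_c + q·N_q
     = 130.9 × 5.14 × 1.11 + 25.2 × 1
     = 746.84 + 25.2 = 772.04 kPa.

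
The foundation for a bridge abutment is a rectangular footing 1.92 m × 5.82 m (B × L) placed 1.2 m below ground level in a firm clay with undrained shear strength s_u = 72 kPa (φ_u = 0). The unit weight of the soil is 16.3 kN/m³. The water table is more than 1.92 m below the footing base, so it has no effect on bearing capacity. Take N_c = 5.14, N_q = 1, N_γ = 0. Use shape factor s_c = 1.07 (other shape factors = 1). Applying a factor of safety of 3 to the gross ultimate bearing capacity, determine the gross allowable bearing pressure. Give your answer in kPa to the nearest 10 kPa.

Effective surcharge at the founding depth q = γ·D_f = 16.3 × 1.2 = 19.56 kPa.
q_ult = c·N_c·s_c + q·N_q
     = 72 × 5.14 × 1.07 + 19.56 × 1
     = 395.99 + 19.56 = 415.55 kPa.
q_all = q_ult / FS = 415.55 / 3 = 138.52 kPa.

q_all ≈ 140 kPa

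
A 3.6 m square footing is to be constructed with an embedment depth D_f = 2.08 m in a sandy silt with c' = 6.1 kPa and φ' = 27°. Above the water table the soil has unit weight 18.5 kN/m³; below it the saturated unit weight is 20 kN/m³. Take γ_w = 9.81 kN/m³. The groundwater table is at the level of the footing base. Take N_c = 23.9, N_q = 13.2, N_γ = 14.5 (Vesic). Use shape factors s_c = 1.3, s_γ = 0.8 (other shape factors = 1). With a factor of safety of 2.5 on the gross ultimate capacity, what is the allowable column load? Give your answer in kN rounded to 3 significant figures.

P_all ≈ 4720 kN

q = γ·D_f = 18.5 × 2.08 = 38.48 kPa.
For the ½γBN_γ term take γ' = 20 − 9.81 = 10.19 kN/m³ (soil below base is submerged).
c·N_c·s_c = 6.1 × 23.9 × 1.3 = 189.53 kPa
q·N_q = 38.48 × 13.2 = 507.94 kPa
0.5·γ·B·N_γ·s_γ = 0.5 × 10.19 × 3.6 × 14.5 × 0.8 = 212.77 kPa
q_ult = 189.53 + 507.94 + 212.77 = 910.23 kPa.
Gross allowable pressure q_all = 910.23 / 2.5 = 364.09 kPa.
Footing area = 12.96 m², so allowable column load = 364.09 × 12.96 = 4718.6 kN.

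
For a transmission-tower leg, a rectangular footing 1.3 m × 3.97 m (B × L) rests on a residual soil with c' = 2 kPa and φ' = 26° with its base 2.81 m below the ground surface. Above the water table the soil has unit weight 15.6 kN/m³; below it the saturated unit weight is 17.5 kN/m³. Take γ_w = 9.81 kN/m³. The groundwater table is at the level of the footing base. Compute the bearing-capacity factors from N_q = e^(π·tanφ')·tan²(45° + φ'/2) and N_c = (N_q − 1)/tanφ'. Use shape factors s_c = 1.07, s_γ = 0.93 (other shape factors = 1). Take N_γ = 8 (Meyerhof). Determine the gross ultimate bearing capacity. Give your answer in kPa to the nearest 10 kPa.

tan26° = 0.4877, so N_q = e^(π×0.4877)·tan²(58°) = 4.629 × 2.561 = 11.85.
N_c = (11.85 − 1)/tan26° = 22.25.
Effective surcharge at the founding depth q = γ·D_f = 15.6 × 2.81 = 43.836 kPa.
The water table coincides with the base, so in the self-weight term γ → γ' = 7.69 kN/m³.
q_ult = c·N_c·s_c + q·N_q + 0.5·γ·B·N_γ·s_γ
     = 2 × 22.254 × 1.07 + 43.836 × 11.854 + 0.5 × 7.69 × 1.3 × 8 × 0.93
     = 47.624 + 519.64 + 37.189 = 604.45 kPa.

q_ult ≈ 600 kPa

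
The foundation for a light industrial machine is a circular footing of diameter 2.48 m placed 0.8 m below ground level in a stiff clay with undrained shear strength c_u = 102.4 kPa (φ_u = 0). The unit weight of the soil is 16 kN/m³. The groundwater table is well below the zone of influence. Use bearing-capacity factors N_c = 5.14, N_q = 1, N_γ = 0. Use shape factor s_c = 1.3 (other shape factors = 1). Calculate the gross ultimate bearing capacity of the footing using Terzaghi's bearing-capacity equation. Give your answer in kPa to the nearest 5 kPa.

q_ult ≈ 695 kPa

q = γ·D_f = 16 × 0.8 = 12.8 kPa.
c·N_c·s_c = 102.4 × 5.14 × 1.3 = 684.24 kPa
q·N_q = 12.8 × 1 = 12.8 kPa
q_ult = 684.24 + 12.8 = 697.04 kPa.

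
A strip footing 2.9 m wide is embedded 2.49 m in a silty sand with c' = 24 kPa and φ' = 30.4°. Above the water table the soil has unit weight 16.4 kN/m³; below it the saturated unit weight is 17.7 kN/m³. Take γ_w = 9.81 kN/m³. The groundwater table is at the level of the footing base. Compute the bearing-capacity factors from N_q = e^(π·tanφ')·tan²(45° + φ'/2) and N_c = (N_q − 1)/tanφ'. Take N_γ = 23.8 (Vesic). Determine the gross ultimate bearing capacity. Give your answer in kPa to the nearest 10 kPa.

tan30.4° = 0.5867, so N_q = e^(π×0.5867)·tan²(60.2°) = 6.316 × 3.049 = 19.26.
N_c = (19.26 − 1)/tan30.4° = 31.12.
Overburden at base level: q = 16.4 × 2.49 = 40.836 kPa.
Below the base the soil is submerged, so the ½γBN_γ term uses γ' = 17.7 − 9.81 = 7.89 kN/m³.
Cohesion term c·N_c = 24 × 31.12 = 746.88 kPa; surcharge term q·N_q = 40.836 × 19.258 = 786.42 kPa; self-weight term 0.5·γ·B·N_γ = 0.5 × 7.89 × 2.9 × 23.8 = 272.28 kPa.
q_ult = 746.88 + 786.42 + 272.28 = 1805.6 kPa.

q_ult ≈ 1810 kPa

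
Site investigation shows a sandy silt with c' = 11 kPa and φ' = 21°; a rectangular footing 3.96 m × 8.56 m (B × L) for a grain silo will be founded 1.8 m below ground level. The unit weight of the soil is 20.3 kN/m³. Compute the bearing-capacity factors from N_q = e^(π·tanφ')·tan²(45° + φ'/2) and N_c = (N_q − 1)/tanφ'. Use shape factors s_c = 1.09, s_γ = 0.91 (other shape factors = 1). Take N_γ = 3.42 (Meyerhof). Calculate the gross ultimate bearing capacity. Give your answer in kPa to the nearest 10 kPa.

tan21° = 0.3839, so N_q = e^(π×0.3839)·tan²(55.5°) = 3.34 × 2.117 = 7.07.
N_c = (7.07 − 1)/tan21° = 15.81.
q = γ·D_f = 20.3 × 1.8 = 36.54 kPa.
c·N_c·s_c = 11 × 15.815 × 1.09 = 189.62 kPa
q·N_q = 36.54 × 7.0708 = 258.37 kPa
0.5·γ·B·N_γ·s_γ = 0.5 × 20.3 × 3.96 × 3.42 × 0.91 = 125.09 kPa
q_ult = 189.62 + 258.37 + 125.09 = 573.08 kPa.

q_ult ≈ 570 kPa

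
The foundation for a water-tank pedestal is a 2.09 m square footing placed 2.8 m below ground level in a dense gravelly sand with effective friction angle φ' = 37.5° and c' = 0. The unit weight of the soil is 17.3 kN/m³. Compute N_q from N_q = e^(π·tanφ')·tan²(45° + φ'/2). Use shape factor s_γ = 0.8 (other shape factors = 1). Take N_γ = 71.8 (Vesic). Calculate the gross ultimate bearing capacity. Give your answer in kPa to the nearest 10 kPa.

tan37.5° = 0.7673, so N_q = e^(π×0.7673)·tan²(63.75°) = 11.141 × 4.112 = 45.81.
Effective surcharge at the founding depth q = γ·D_f = 17.3 × 2.8 = 48.44 kPa.
q_ult = q·N_q + 0.5·γ·B·N_γ·s_γ
     = 48.44 × 45.811 + 0.5 × 17.3 × 2.09 × 71.8 × 0.8
     = 2219.1 + 1038.4 = 3257.5 kPa.

q_ult ≈ 3260 kPa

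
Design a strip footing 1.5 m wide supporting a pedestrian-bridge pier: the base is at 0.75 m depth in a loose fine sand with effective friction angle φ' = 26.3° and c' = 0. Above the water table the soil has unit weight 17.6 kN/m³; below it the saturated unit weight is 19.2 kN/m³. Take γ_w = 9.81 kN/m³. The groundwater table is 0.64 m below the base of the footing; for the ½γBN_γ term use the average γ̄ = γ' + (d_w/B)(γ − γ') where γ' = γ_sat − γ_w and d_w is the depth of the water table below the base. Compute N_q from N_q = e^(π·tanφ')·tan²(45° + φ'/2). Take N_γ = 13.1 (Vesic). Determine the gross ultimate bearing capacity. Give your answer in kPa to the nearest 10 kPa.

tan26.3° = 0.4942, so N_q = e^(π×0.4942)·tan²(58.15°) = 4.724 × 2.591 = 12.24.
Overburden at base level: q = 17.6 × 0.75 = 13.2 kPa.
The water table is 0.64 m below the base (< B = 1.5 m), so the ½γBN_γ term uses γ̄ = γ' + (d_w/B)(γ − γ') = 9.39 + (0.64/1.5)(17.6 − 9.39) = 12.893 kN/m³.
Surcharge term q·N_q = 13.2 × 12.241 = 161.58 kPa; self-weight term 0.5·γ·B·N_γ = 0.5 × 12.893 × 1.5 × 13.1 = 126.67 kPa.
q_ult = 161.58 + 126.67 = 288.25 kPa.

q_ult ≈ 290 kPa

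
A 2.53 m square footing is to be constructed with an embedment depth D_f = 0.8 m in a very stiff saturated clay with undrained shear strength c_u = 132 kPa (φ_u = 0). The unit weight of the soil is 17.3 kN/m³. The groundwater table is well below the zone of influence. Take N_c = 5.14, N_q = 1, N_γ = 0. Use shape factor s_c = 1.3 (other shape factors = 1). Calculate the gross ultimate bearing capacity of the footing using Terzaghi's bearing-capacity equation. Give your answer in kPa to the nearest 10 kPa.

q_ult ≈ 900 kPa

q = γ·D_f = 17.3 × 0.8 = 13.84 kPa.
c·N_c·s_c = 132 × 5.14 × 1.3 = 882.02 kPa
q·N_q = 13.84 × 1 = 13.84 kPa
q_ult = 882.02 + 13.84 = 895.86 kPa.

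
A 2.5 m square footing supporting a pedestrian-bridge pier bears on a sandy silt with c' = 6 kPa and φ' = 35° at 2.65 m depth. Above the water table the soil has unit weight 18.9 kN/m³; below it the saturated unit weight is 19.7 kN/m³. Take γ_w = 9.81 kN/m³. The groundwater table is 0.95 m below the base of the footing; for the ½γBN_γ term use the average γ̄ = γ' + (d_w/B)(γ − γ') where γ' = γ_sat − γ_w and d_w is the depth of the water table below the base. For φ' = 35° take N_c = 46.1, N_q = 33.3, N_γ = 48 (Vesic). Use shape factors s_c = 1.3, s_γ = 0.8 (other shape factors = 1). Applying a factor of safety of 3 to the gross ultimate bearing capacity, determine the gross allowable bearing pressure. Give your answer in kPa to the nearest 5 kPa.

q = γ·D_f = 18.9 × 2.65 = 50.085 kPa.
γ' = 9.89 kN/m³; averaging over the depth B below the base, γ̄ = γ' + (d_w/B)(γ − γ') = 13.314 kN/m³.
c·N_c·s_c = 6 × 46.1 × 1.3 = 359.58 kPa
q·N_q = 50.085 × 33.3 = 1667.8 kPa
0.5·γ·B·N_γ·s_γ = 0.5 × 13.314 × 2.5 × 48 × 0.8 = 639.06 kPa
q_ult = 359.58 + 1667.8 + 639.06 = 2666.5 kPa.
q_all = q_ult / FS = 2666.5 / 3 = 888.82 kPa.

q_all ≈ 890 kPa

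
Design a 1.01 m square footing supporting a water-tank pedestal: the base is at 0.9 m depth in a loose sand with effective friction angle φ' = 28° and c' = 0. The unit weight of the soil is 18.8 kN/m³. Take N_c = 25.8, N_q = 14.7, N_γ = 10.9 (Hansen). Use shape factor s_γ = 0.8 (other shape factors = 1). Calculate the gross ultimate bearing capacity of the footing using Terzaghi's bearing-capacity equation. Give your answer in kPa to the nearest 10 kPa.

q = γ·D_f = 18.8 × 0.9 = 16.92 kPa.
q·N_q = 16.92 × 14.7 = 248.72 kPa
0.5·γ·B·N_γ·s_γ = 0.5 × 18.8 × 1.01 × 10.9 × 0.8 = 82.788 kPa
q_ult = 248.72 + 82.788 = 331.51 kPa.

q_ult ≈ 330 kPa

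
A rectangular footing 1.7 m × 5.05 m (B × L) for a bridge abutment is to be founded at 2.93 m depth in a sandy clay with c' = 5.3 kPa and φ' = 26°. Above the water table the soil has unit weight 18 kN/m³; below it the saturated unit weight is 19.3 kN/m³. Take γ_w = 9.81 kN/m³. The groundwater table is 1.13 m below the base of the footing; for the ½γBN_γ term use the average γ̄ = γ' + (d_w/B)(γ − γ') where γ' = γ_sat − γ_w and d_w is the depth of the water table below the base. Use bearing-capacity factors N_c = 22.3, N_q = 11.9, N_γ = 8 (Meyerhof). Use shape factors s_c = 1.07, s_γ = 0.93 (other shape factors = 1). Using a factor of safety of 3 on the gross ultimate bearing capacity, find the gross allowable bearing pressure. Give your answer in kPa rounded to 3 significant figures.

q = γ·D_f = 18 × 2.93 = 52.74 kPa.
γ' = 9.49 kN/m³; averaging over the depth B below the base, γ̄ = γ' + (d_w/B)(γ − γ') = 15.147 kN/m³.
c·N_c·s_c = 5.3 × 22.3 × 1.07 = 126.46 kPa
q·N_q = 52.74 × 11.9 = 627.61 kPa
0.5·γ·B·N_γ·s_γ = 0.5 × 15.147 × 1.7 × 8 × 0.93 = 95.787 kPa
q_ult = 126.46 + 627.61 + 95.787 = 849.86 kPa.
q_all = 849.86 / 3 = 283.29 kPa.

q_all ≈ 283 kPa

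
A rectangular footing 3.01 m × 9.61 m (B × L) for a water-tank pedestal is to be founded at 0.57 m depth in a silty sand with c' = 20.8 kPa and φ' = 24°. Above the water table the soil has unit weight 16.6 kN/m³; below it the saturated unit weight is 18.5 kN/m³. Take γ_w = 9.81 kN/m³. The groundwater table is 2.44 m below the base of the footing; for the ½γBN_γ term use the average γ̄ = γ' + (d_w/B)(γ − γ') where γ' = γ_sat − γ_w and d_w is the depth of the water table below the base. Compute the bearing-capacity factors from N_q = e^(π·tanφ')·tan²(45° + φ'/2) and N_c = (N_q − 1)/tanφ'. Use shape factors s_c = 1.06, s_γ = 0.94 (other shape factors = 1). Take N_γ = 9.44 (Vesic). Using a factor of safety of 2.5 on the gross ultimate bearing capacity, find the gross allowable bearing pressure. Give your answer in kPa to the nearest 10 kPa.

N_q = e^(π·tan24°)·tan²(57°) = 9.6; N_c = (N_q − 1)/tanφ' = 19.32.
Overburden at base level: q = 16.6 × 0.57 = 9.462 kPa.
The water table is 2.44 m below the base (< B = 3.01 m), so the ½γBN_γ term uses γ̄ = γ' + (d_w/B)(γ − γ') = 8.69 + (2.44/3.01)(16.6 − 8.69) = 15.102 kN/m³.
Cohesion term c·N_c·s_c = 20.8 × 19.324 × 1.06 = 426.05 kPa; surcharge term q·N_q = 9.462 × 9.6034 = 90.867 kPa; self-weight term 0.5·γ·B·N_γ·s_γ = 0.5 × 15.102 × 3.01 × 9.44 × 0.94 = 201.68 kPa.
q_ult = 426.05 + 90.867 + 201.68 = 718.6 kPa.
q_all = 718.6 / 2.5 = 287.44 kPa.

q_all ≈ 290 kPa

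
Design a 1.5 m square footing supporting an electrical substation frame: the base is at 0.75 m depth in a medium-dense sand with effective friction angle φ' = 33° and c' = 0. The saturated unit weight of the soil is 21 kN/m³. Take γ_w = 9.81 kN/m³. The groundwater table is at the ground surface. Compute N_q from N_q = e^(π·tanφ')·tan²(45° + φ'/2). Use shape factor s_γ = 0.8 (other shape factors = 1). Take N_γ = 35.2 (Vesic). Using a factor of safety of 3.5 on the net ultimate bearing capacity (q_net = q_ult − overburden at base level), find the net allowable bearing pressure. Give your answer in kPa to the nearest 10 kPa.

N_q = e^(π·tan33°)·tan²(61.5°) = 26.09.
γ' = 21 − 9.81 = 11.19 kN/m³ (submerged throughout). q = 11.19 × 0.75 = 8.3925 kPa; the same γ' applies in the ½γBN_γ term.
q·N_q = 8.3925 × 26.092 = 218.98 kPa
0.5·γ·B·N_γ·s_γ = 0.5 × 11.19 × 1.5 × 35.2 × 0.8 = 236.33 kPa
q_ult = 218.98 + 236.33 = 455.31 kPa.
q_net = 455.31 − 8.3925 = 446.92 kPa.
q_all(net) = 446.92 / 3.5 = 127.69 kPa.

q_all(net) ≈ 130 kPa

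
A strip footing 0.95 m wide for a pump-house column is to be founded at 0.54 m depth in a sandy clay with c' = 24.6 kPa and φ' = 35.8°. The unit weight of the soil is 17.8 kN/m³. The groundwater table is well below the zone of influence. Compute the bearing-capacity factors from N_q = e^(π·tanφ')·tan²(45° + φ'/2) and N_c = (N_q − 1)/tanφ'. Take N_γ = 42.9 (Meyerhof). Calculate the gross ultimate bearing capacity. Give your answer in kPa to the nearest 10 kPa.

q_ult ≈ 1940 kPa

tan35.8° = 0.7212, so N_q = e^(π×0.7212)·tan²(62.9°) = 9.639 × 3.819 = 36.81.
N_c = (36.81 − 1)/tan35.8° = 49.65.
q = γ·D_f = 17.8 × 0.54 = 9.612 kPa.
c·N_c = 24.6 × 49.649 = 1221.4 kPa
q·N_q = 9.612 × 36.808 = 353.8 kPa
0.5·γ·B·N_γ = 0.5 × 17.8 × 0.95 × 42.9 = 362.72 kPa
q_ult = 1221.4 + 353.8 + 362.72 = 1937.9 kPa.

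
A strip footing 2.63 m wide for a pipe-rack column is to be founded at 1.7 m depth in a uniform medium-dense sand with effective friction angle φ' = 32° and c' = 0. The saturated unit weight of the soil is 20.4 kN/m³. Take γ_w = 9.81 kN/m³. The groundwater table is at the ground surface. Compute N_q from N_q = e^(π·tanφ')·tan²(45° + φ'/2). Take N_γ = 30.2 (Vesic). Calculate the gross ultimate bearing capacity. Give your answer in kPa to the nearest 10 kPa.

q_ult ≈ 840 kPa

tan32° = 0.6249, so N_q = e^(π×0.6249)·tan²(61°) = 7.121 × 3.255 = 23.18.
With the water table at the surface the whole profile is submerged: γ' = 20.4 − 9.81 = 10.59 kN/m³, so q = γ'·D_f = 18.003 kPa; the same γ' applies in the ½γBN_γ term.
q_ult = q·N_q + 0.5·γ·B·N_γ
     = 18.003 × 23.177 + 0.5 × 10.59 × 2.63 × 30.2
     = 417.25 + 420.56 = 837.81 kPa.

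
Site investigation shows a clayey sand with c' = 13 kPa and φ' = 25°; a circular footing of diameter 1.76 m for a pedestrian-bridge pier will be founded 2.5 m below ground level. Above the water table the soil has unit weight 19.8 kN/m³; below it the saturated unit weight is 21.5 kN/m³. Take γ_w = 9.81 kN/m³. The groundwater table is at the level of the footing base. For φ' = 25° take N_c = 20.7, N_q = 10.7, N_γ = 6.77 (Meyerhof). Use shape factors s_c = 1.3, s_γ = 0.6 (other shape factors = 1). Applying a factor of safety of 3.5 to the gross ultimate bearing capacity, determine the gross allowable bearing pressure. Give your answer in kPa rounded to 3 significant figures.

q = γ·D_f = 19.8 × 2.5 = 49.5 kPa.
For the ½γBN_γ term take γ' = 21.5 − 9.81 = 11.69 kN/m³ (soil below base is submerged).
c·N_c·s_c = 13 × 20.7 × 1.3 = 349.83 kPa
q·N_q = 49.5 × 10.7 = 529.65 kPa
0.5·γ·B·N_γ·s_γ = 0.5 × 11.69 × 1.76 × 6.77 × 0.6 = 41.787 kPa
q_ult = 349.83 + 529.65 + 41.787 = 921.27 kPa.
q_all = q_ult / FS = 921.27 / 3.5 = 263.22 kPa.

q_all ≈ 263 kPa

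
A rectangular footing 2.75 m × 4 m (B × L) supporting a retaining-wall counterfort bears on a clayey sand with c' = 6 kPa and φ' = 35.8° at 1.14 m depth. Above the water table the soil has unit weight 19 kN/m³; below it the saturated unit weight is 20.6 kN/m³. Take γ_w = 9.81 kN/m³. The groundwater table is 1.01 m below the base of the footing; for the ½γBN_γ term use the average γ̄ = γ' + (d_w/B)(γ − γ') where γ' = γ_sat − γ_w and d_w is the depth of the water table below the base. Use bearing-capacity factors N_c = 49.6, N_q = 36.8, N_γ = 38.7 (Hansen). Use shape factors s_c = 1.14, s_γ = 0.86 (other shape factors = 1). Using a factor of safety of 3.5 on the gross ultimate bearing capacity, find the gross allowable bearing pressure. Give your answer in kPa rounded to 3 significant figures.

q_all ≈ 505 kPa

q = γ·D_f = 19 × 1.14 = 21.66 kPa.
γ' = 10.79 kN/m³; averaging over the depth B below the base, γ̄ = γ' + (d_w/B)(γ − γ') = 13.805 kN/m³.
c·N_c·s_c = 6 × 49.6 × 1.14 = 339.26 kPa
q·N_q = 21.66 × 36.8 = 797.09 kPa
0.5·γ·B·N_γ·s_γ = 0.5 × 13.805 × 2.75 × 38.7 × 0.86 = 631.77 kPa
q_ult = 339.26 + 797.09 + 631.77 = 1768.1 kPa.
q_all = 1768.1 / 3.5 = 505.18 kPa.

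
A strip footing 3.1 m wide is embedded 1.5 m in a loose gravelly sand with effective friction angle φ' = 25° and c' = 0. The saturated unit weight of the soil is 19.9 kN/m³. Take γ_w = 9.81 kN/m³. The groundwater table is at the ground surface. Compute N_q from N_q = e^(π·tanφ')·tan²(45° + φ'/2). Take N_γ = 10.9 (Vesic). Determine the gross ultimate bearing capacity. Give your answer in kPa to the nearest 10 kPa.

tan25° = 0.4663, so N_q = e^(π×0.4663)·tan²(57.5°) = 4.327 × 2.464 = 10.66.
γ' = 19.9 − 9.81 = 10.09 kN/m³ (submerged throughout). q = 10.09 × 1.5 = 15.135 kPa; the same γ' applies in the ½γBN_γ term.
q·N_q = 15.135 × 10.662 = 161.37 kPa
0.5·γ·B·N_γ = 0.5 × 10.09 × 3.1 × 10.9 = 170.47 kPa
q_ult = 161.37 + 170.47 = 331.84 kPa.

q_ult ≈ 330 kPa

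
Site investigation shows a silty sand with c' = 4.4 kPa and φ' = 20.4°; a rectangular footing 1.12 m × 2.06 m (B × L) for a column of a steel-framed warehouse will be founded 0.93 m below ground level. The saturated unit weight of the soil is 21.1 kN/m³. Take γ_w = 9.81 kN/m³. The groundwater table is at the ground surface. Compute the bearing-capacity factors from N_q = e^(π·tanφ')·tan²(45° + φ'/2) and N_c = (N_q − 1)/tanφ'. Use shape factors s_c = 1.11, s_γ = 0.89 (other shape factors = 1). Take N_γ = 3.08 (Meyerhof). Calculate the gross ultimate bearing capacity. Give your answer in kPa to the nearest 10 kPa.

tan20.4° = 0.3719, so N_q = e^(π×0.3719)·tan²(55.2°) = 3.217 × 2.07 = 6.66.
N_c = (6.66 − 1)/tan20.4° = 15.22.
γ' = 21.1 − 9.81 = 11.29 kN/m³ (submerged throughout). q = 11.29 × 0.93 = 10.5 kPa; the same γ' applies in the ½γBN_γ term.
c·N_c·s_c = 4.4 × 15.217 × 1.11 = 74.319 kPa
q·N_q = 10.5 × 6.6591 = 69.918 kPa
0.5·γ·B·N_γ·s_γ = 0.5 × 11.29 × 1.12 × 3.08 × 0.89 = 17.331 kPa
q_ult = 74.319 + 69.918 + 17.331 = 161.57 kPa.

q_ult ≈ 160 kPa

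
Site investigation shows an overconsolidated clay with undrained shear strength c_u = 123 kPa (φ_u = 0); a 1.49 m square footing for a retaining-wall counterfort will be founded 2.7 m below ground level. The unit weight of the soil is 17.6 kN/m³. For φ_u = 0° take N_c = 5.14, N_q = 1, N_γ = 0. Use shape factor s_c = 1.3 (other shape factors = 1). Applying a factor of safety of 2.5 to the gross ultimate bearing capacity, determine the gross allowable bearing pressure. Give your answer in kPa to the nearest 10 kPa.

q_all ≈ 350 kPa

Effective surcharge at the founding depth q = γ·D_f = 17.6 × 2.7 = 47.52 kPa.
q_ult = c·N_c·s_c + q·N_q
     = 123 × 5.14 × 1.3 + 47.52 × 1
     = 821.89 + 47.52 = 869.41 kPa.
q_all = q_ult / FS = 869.41 / 2.5 = 347.76 kPa.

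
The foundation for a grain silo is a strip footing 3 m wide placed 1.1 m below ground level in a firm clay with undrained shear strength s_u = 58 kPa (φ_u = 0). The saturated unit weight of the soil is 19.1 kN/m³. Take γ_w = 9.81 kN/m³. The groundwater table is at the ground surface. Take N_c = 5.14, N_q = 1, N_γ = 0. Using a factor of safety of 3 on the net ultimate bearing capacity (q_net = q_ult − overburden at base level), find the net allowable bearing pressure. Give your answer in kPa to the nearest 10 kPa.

Water table at ground surface, so effective unit weight γ' = 19.1 − 9.81 = 9.29 kN/m³ is used throughout; overburden q = 9.29 × 1.1 = 10.219 kPa.
Cohesion term c·N_c = 58 × 5.14 = 298.12 kPa; surcharge term q·N_q = 10.219 × 1 = 10.219 kPa.
q_ult = 298.12 + 10.219 = 308.34 kPa.
q_net = 308.34 − 10.219 = 298.12 kPa.
q_all(net) = 298.12 / 3 = 99.373 kPa.

q_all(net) ≈ 100 kPa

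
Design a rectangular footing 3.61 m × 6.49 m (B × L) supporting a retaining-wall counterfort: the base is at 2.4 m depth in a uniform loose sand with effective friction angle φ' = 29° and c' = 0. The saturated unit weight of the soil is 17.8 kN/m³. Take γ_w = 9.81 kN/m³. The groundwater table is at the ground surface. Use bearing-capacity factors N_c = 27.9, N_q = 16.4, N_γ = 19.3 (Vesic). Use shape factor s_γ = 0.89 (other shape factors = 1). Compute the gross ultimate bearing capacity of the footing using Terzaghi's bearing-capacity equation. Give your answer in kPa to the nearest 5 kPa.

γ' = 17.8 − 9.81 = 7.99 kN/m³ (submerged throughout). q = 7.99 × 2.4 = 19.176 kPa; the same γ' applies in the ½γBN_γ term.
q·N_q = 19.176 × 16.4 = 314.49 kPa
0.5·γ·B·N_γ·s_γ = 0.5 × 7.99 × 3.61 × 19.3 × 0.89 = 247.73 kPa
q_ult = 314.49 + 247.73 = 562.21 kPa.

q_ult ≈ 560 kPa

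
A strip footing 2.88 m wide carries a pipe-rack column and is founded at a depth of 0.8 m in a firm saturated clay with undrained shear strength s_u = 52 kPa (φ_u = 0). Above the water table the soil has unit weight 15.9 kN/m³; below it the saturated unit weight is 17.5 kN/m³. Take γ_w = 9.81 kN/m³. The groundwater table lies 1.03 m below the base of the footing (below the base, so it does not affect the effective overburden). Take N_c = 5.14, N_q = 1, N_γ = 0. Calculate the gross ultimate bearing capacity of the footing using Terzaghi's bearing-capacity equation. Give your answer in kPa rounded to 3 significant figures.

Overburden at base level: q = 15.9 × 0.8 = 12.72 kPa.
Cohesion term c·N_c = 52 × 5.14 = 267.28 kPa; surcharge term q·N_q = 12.72 × 1 = 12.72 kPa.
q_ult = 267.28 + 12.72 = 280 kPa.

q_ult ≈ 280 kPa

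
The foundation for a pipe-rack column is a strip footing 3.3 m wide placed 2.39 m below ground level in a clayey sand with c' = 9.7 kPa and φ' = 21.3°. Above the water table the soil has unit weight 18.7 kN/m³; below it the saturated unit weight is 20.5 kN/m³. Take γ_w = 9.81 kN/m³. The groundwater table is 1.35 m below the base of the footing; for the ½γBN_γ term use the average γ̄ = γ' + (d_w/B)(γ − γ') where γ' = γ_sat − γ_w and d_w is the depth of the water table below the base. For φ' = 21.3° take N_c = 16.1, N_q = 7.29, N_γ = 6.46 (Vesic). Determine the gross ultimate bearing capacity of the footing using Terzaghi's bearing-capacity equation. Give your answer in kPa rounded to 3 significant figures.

q = γ·D_f = 18.7 × 2.39 = 44.693 kPa.
γ' = 10.69 kN/m³; averaging over the depth B below the base, γ̄ = γ' + (d_w/B)(γ − γ') = 13.967 kN/m³.
c·N_c = 9.7 × 16.1 = 156.17 kPa
q·N_q = 44.693 × 7.29 = 325.81 kPa
0.5·γ·B·N_γ = 0.5 × 13.967 × 3.3 × 6.46 = 148.87 kPa
q_ult = 156.17 + 325.81 + 148.87 = 630.85 kPa.

q_ult ≈ 631 kPa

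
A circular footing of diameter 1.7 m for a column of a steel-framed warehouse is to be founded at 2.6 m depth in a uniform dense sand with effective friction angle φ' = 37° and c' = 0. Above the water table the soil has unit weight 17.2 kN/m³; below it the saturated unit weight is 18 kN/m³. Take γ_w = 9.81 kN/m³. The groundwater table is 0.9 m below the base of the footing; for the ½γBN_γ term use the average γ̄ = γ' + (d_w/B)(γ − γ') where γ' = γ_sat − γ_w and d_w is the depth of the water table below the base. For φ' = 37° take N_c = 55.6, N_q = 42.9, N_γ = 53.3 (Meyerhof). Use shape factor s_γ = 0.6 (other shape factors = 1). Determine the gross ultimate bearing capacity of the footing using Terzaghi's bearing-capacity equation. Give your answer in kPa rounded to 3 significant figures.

Effective surcharge at the founding depth q = γ·D_f = 17.2 × 2.6 = 44.72 kPa.
With d_w = 0.9 m < B, γ̄ = 8.19 + (0.9/1.7) × (17.2 − 8.19) = 12.96 kN/m³.
q_ult = q·N_q + 0.5·γ·B·N_γ·s_γ
     = 44.72 × 42.9 + 0.5 × 12.96 × 1.7 × 53.3 × 0.6
     = 1918.5 + 352.29 = 2270.8 kPa.

q_ult ≈ 2270 kPa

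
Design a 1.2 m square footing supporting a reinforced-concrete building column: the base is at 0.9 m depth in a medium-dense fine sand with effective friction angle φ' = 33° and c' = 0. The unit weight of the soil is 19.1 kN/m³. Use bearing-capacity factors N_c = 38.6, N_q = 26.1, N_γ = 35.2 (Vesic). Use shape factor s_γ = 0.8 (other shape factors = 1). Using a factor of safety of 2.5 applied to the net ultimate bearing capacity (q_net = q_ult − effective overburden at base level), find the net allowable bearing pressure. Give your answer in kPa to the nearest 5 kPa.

q = γ·D_f = 19.1 × 0.9 = 17.19 kPa.
q·N_q = 17.19 × 26.1 = 448.66 kPa
0.5·γ·B·N_γ·s_γ = 0.5 × 19.1 × 1.2 × 35.2 × 0.8 = 322.71 kPa
q_ult = 448.66 + 322.71 = 771.37 kPa.
Net ultimate: q_net = 771.37 − 17.19 = 754.18 kPa.
q_all(net) = 754.18 / 2.5 = 301.67 kPa.

q_all(net) ≈ 300 kPa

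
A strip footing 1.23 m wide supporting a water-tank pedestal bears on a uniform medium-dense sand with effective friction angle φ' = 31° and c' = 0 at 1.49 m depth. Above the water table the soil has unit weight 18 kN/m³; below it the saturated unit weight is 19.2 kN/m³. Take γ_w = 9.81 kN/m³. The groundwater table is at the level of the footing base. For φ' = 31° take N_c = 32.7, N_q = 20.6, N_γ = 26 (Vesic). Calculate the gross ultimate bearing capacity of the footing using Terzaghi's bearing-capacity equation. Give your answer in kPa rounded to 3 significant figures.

q_ult ≈ 703 kPa

Effective surcharge at the founding depth q = γ·D_f = 18 × 1.49 = 26.82 kPa.
The water table coincides with the base, so in the self-weight term γ → γ' = 9.39 kN/m³.
q_ult = q·N_q + 0.5·γ·B·N_γ
     = 26.82 × 20.6 + 0.5 × 9.39 × 1.23 × 26
     = 552.49 + 150.15 = 702.64 kPa.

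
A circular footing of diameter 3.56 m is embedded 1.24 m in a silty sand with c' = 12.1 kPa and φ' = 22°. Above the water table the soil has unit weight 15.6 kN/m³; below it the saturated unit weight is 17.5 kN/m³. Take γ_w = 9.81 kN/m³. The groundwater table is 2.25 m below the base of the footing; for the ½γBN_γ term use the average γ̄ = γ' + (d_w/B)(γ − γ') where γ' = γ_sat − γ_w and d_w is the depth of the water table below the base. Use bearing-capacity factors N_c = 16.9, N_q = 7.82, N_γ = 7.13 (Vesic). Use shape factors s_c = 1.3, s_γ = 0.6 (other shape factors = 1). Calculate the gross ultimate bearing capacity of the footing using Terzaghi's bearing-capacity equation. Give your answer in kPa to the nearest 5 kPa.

q = γ·D_f = 15.6 × 1.24 = 19.344 kPa.
γ' = 7.69 kN/m³; averaging over the depth B below the base, γ̄ = γ' + (d_w/B)(γ − γ') = 12.689 kN/m³.
c·N_c·s_c = 12.1 × 16.9 × 1.3 = 265.84 kPa
q·N_q = 19.344 × 7.82 = 151.27 kPa
0.5·γ·B·N_γ·s_γ = 0.5 × 12.689 × 3.56 × 7.13 × 0.6 = 96.627 kPa
q_ult = 265.84 + 151.27 + 96.627 = 513.73 kPa.

q_ult ≈ 515 kPa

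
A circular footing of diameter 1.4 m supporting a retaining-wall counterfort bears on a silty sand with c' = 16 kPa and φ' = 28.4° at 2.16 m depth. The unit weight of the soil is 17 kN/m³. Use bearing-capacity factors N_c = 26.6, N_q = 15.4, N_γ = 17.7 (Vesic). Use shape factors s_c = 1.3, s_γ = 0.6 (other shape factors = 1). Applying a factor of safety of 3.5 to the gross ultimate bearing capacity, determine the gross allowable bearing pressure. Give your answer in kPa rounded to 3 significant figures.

q_all ≈ 356 kPa

Overburden at base level: q = 17 × 2.16 = 36.72 kPa.
Cohesion term c·N_c·s_c = 16 × 26.6 × 1.3 = 553.28 kPa; surcharge term q·N_q = 36.72 × 15.4 = 565.49 kPa; self-weight term 0.5·γ·B·N_γ·s_γ = 0.5 × 17 × 1.4 × 17.7 × 0.6 = 126.38 kPa.
q_ult = 553.28 + 565.49 + 126.38 = 1245.1 kPa.
q_all = q_ult / FS = 1245.1 / 3.5 = 355.76 kPa.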